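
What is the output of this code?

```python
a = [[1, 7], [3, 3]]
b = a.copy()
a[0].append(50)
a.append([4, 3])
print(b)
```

Key concept: shallow copy with nested lists.
Step by step:
`a = [[1, 7], [3, 3]]` → a = [[1, 7], [3, 3]]
`b = a.copy()` → b = [[1, 7], [3, 3]]
`a[0].append(50)` → a = [[1, 7, 50], [3, 3]]; b = [[1, 7, 50], [3, 3]]
`a.append([4, 3])` → a = [[1, 7, 50], [3, 3], [4, 3]]
`print(b)` → prints [[1, 7, 50], [3, 3]]

Answer: [[1, 7, 50], [3, 3]]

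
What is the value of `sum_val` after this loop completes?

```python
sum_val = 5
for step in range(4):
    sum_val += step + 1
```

Start at 5, add 1 to 4 = 15
`sum_val` takes the values: 5 → 6 → 8 → 11 → 15

Answer: 15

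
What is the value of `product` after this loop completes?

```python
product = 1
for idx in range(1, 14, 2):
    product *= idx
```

Product of 1, 3, 5, ... up to 13
`product` takes the values: 1 → 3 → 15 → 105 → 945 → 10395 → 135135

Answer: 135135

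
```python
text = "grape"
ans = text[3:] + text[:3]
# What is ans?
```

Trace:
`text = "grape"` → text = 'grape'
`ans = text[3:] + text[:3]` → ans = 'pegra'
So ans = 'pegra'

Answer: 'pegra'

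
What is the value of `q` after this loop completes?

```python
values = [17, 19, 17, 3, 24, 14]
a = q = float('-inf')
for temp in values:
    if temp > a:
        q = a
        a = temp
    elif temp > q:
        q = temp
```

Second largest (with repeats) in [17, 19, 17, 3, 24, 14]
`q` takes the values: -inf → 17 → 19

Answer: 19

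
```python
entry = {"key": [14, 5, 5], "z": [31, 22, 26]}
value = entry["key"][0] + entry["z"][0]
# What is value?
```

Trace:
`entry = {"key": [14, 5, 5], "z": [31, 22, 26]}` → entry = {'key': [14, 5, 5], 'z': [31, 22, 26]}
`value = entry["key"][0] + entry["z"][0]` → value = 45
So value = 45

Answer: 45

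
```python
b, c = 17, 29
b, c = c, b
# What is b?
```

Trace:
`b, c = 17, 29` → b = 17; c = 29
`b, c = c, b` → b = 29; c = 17
So b = 29

Answer: 29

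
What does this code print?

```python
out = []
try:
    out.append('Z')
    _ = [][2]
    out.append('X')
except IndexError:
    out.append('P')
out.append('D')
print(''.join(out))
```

Execution trace: 'Z' (try body) → 'P' (except IndexError) → 'D' (after the try/except). Output: ZPD

Answer: ZPD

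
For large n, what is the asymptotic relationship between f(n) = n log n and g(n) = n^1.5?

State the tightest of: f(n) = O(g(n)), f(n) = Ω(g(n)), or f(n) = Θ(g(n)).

n log n vs n^1.5: f(n) = O(g(n)) but not Ω(g(n)) — n^1.5 grows strictly faster than n log n.

Answer: f(n) = O(g(n)) but not Ω(g(n)) — n^1.5 grows strictly faster than n log n.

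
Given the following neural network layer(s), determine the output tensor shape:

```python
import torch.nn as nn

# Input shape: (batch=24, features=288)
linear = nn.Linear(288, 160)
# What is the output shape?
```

Input: (24, 288) -> Output: (24, 160)

Answer: (24, 160)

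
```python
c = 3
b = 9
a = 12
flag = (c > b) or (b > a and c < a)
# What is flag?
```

Trace:
`c = 3` → c = 3
`b = 9` → b = 9
`a = 12` → a = 12
`flag = (c > b) or (b > a and c < a)` → flag = False
So flag = False

Answer: False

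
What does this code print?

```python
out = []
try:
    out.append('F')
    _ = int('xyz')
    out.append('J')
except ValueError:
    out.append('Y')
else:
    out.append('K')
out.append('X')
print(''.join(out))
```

Execution trace: 'F' (try body) → 'Y' (except ValueError) → 'X' (after the try/except). Output: FYX

Answer: FYX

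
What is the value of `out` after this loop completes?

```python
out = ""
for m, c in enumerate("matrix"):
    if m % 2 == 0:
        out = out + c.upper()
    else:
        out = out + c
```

Uppercase even positions in 'matrix'
`out` takes the values: "" → "M" → "Ma" → "MaT" → "MaTr" → "MaTrI" → "MaTrIx"

Answer: "MaTrIx"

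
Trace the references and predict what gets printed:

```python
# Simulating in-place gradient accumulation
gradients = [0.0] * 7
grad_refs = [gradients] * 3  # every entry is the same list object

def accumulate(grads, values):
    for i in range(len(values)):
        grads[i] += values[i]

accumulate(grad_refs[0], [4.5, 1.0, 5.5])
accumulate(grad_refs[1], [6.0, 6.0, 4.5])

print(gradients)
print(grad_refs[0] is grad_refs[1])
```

Key concept: gradient accumulation aliasing.
Step by step:
`gradients = [0.0] * 7` → gradients = [0.0, 0.0, 0.0, 0.0, 0.0, 0.0, 0.0]
`grad_refs = [gradients] * 3` → grad_refs = [[0.0, 0.0, 0.0, 0.0, 0.0, 0.0, 0.0], [0.0, 0.0, 0.0, 0.0, 0.0, 0.0, 0.0], [0.0, 0.0, 0.0, 0.0, 0.0, 0.0, 0.0]]
`accumulate(grad_refs[0], [4.5, 1.0, 5.5])` → gradients = [4.5, 1.0, 5.5, 0.0, 0.0, 0.0, 0.0]; grad_refs = [[4.5, 1.0, 5.5, 0.0, 0.0, 0.0, 0.0], [4.5, 1.0, 5.5, 0.0, 0.0, 0.0, 0.0], [4.5, 1.0, 5.5, 0.0, 0.0, 0.0, 0.0]]
`accumulate(grad_refs[1], [6.0, 6.0, 4.5])` → gradients = [10.5, 7.0, 10.0, 0.0, 0.0, 0.0, 0.0]; grad_refs = [[10.5, 7.0, 10.0, 0.0, 0.0, 0.0, 0.0], [10.5, 7.0, 10.0, 0.0, 0.0, 0.0, 0.0], [10.5, 7.0, 10.0, 0.0, 0.0, 0.0, 0.0]]
`print(gradients)` → prints [10.5, 7.0, 10.0, 0.0, 0.0, 0.0, 0.0]
`print(grad_refs[0] is grad_refs[1])` → prints True

Answer:
[10.5, 7.0, 10.0, 0.0, 0.0, 0.0, 0.0]
True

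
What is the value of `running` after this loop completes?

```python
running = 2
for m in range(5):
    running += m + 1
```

Start at 2, add 1 to 5 = 17
`running` takes the values: 2 → 3 → 5 → 8 → 12 → 17

Answer: 17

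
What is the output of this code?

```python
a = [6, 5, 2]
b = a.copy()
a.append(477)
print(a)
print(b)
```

Key concept: list.copy() creates independent copy.
Step by step:
`a = [6, 5, 2]` → a = [6, 5, 2]
`b = a.copy()` → b = [6, 5, 2]
`a.append(477)` → a = [6, 5, 2, 477]
`print(a)` → prints [6, 5, 2, 477]
`print(b)` → prints [6, 5, 2]

Answer:
[6, 5, 2, 477]
[6, 5, 2]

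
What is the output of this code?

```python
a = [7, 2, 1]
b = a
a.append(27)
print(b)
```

Key concept: basic list aliasing.
Step by step:
`a = [7, 2, 1]` → a = [7, 2, 1]
`b = a` → b = [7, 2, 1] (same object as a)
`a.append(27)` → a = [7, 2, 1, 27] (same object as b); b = [7, 2, 1, 27] (same object as a)
`print(b)` → prints [7, 2, 1, 27]

Answer: [7, 2, 1, 27]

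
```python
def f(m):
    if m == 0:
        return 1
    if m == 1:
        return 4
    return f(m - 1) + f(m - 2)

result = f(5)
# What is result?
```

Build up from base cases: f(0)=1, f(1)=4, f(2)=5, f(3)=9, f(4)=14, f(5)=23

Answer: 23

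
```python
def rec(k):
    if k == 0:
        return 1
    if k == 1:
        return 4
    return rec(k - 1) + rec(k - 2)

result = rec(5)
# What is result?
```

Build up from base cases: rec(0)=1, rec(1)=4, rec(2)=5, rec(3)=9, rec(4)=14, rec(5)=23

Answer: 23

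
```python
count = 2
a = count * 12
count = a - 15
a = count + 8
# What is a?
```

Trace:
`count = 2` → count = 2
`a = count * 12` → a = 24
`count = a - 15` → count = 9
`a = count + 8` → a = 17
So a = 17

Answer: 17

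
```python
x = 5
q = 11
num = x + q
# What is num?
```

Trace:
`x = 5` → x = 5
`q = 11` → q = 11
`num = x + q` → num = 16
So num = 16

Answer: 16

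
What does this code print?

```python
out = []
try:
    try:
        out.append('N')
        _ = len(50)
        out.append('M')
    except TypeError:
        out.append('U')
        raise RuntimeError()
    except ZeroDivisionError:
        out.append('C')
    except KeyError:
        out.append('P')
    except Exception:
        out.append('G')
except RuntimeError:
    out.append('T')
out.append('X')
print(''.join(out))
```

Execution trace: 'N' (inner try body) → 'U' (inner except TypeError) → 'T' (outer except RuntimeError) → 'X' (after the try/except). Output: NUTX

Answer: NUTX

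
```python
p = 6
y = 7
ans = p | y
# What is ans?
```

Trace:
`p = 6` → p = 6
`y = 7` → y = 7
`ans = p | y` → ans = 7
So ans = 7

Answer: 7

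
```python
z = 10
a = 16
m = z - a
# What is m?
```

Trace:
`z = 10` → z = 10
`a = 16` → a = 16
`m = z - a` → m = -6
So m = -6

Answer: -6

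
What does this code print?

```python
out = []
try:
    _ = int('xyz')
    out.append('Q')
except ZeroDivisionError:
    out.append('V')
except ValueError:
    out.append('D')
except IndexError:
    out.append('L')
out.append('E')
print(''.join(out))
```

Execution trace: 'D' (except ValueError) → 'E' (after the try/except). Output: DE

Answer: DE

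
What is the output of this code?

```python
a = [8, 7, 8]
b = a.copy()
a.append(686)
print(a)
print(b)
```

Key concept: list.copy() creates independent copy.
Step by step:
`a = [8, 7, 8]` → a = [8, 7, 8]
`b = a.copy()` → b = [8, 7, 8]
`a.append(686)` → a = [8, 7, 8, 686]
`print(a)` → prints [8, 7, 8, 686]
`print(b)` → prints [8, 7, 8]

Answer:
[8, 7, 8, 686]
[8, 7, 8]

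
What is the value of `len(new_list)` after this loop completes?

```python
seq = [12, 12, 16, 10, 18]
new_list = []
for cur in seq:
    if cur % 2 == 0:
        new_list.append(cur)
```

Count even numbers in [12, 12, 16, 10, 18]
`new_list` takes the values: [] → [12] → [12, 12] → [12, 12, 16] → [12, 12, 16, 10] → [12, 12, 16, 10, 18]
So `len(new_list)` = 5

Answer: 5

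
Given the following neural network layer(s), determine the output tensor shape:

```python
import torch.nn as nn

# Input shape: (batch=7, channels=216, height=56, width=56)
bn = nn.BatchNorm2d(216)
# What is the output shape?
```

Input: (7, 216, 56, 56) -> Output: (7, 216, 56, 56)

Answer: (7, 216, 56, 56)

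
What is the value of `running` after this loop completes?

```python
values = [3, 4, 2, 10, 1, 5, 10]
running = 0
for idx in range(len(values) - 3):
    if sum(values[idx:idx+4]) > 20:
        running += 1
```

Count windows with sum > 20
`running` takes the values: 0 → 1

Answer: 1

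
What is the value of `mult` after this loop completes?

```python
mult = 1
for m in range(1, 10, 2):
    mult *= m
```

Product of 1, 3, 5, ... up to 9
`mult` takes the values: 1 → 3 → 15 → 105 → 945

Answer: 945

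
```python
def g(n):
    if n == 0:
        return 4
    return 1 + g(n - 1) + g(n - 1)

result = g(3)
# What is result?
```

g(n) = 1 + 2·g(n-1), g(0)=4. Closed form: (4+1)·2^3 - 1 = 39.

Answer: 39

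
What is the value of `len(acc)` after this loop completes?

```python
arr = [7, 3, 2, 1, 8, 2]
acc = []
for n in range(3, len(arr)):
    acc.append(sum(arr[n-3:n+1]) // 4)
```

Number of 4-element averages
`acc` takes the values: [] → [3] → [3, 3] → [3, 3, 3]
So `len(acc)` = 3

Answer: 3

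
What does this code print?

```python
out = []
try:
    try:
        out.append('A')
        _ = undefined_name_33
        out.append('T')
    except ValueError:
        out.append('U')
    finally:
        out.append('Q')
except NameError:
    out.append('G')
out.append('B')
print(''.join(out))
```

Execution trace: 'A' (try body) → 'Q' (finally) → 'G' (outer except NameError) → 'B' (after the try/except). Output: AQGB

Answer: AQGB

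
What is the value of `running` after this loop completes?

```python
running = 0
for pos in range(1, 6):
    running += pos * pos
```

Sum of squares 1² to 5² = 55
`running` takes the values: 0 → 1 → 5 → 14 → 30 → 55

Answer: 55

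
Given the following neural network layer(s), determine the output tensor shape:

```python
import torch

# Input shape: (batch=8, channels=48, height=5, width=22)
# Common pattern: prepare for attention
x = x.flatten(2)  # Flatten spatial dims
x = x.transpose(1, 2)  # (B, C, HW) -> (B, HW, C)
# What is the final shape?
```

Input: (8, 48, 5, 22) -> after flatten(2): (8, 48, 110) -> Output: (8, 110, 48)

Answer: (8, 110, 48)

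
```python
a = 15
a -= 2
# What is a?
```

Trace:
`a = 15` → a = 15
`a -= 2` → a = 13
So a = 13

Answer: 13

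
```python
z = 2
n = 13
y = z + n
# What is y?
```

Trace:
`z = 2` → z = 2
`n = 13` → n = 13
`y = z + n` → y = 15
So y = 15

Answer: 15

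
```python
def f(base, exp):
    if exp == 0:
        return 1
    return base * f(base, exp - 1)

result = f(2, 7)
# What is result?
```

f(2, 7) = 2 * 2 * 2 * 2 * 2 * 2 * 2 = 128

Answer: 128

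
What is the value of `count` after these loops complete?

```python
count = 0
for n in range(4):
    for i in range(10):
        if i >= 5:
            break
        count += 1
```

Inner breaks at 5, outer runs 4 times
`count` takes the values: 0 → 1 → 2 → 3 → 4 → 5 → 6 → 7 → 8 → 9 → 10 → 11 → 12 → 13 → 14 → 15 → 16 → 17 → 18 → 19 → 20

Answer: 20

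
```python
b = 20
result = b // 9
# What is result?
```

Trace:
`b = 20` → b = 20
`result = b // 9` → result = 2
So result = 2

Answer: 2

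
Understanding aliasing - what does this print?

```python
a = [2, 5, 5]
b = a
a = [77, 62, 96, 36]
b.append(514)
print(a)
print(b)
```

Key concept: rebinding vs mutation: a is rebound to a new list, b still points at the original.
Step by step:
`a = [2, 5, 5]` → a = [2, 5, 5]
`b = a` → b = [2, 5, 5] (same object as a)
`a = [77, 62, 96, 36]` → a = [77, 62, 96, 36]
`b.append(514)` → b = [2, 5, 5, 514]
`print(a)` → prints [77, 62, 96, 36]
`print(b)` → prints [2, 5, 5, 514]

Answer:
[77, 62, 96, 36]
[2, 5, 5, 514]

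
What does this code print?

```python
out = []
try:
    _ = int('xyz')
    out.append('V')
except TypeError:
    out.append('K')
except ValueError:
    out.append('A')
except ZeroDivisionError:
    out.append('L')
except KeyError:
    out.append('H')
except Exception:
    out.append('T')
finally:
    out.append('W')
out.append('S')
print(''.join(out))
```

Execution trace: 'A' (except ValueError) → 'W' (finally) → 'S' (after the try/except). Output: AWS

Answer: AWS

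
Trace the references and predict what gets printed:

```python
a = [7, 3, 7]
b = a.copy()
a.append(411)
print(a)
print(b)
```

Key concept: list.copy() creates independent copy.
Step by step:
`a = [7, 3, 7]` → a = [7, 3, 7]
`b = a.copy()` → b = [7, 3, 7]
`a.append(411)` → a = [7, 3, 7, 411]
`print(a)` → prints [7, 3, 7, 411]
`print(b)` → prints [7, 3, 7]

Answer:
[7, 3, 7, 411]
[7, 3, 7]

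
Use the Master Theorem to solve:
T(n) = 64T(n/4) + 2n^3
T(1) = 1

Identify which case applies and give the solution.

a=64, b=4, f(n)=2n^3. log_4(64) = 3. Since c=3 = 3, Case 2 applies: T(n) = Θ(n^log_b(a) · log n) = O(n^3 log n).

Answer: O(n^3 log n) - Case 2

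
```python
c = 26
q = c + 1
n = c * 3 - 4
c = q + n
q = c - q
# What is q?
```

Trace:
`c = 26` → c = 26
`q = c + 1` → q = 27
`n = c * 3 - 4` → n = 74
`c = q + n` → c = 101
`q = c - q` → q = 74
So q = 74

Answer: 74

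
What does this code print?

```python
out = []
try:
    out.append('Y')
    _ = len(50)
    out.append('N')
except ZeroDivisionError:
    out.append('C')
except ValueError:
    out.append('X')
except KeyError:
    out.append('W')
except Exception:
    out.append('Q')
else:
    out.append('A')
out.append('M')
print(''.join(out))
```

Execution trace: 'Y' (try body) → 'Q' (except Exception) → 'M' (after the try/except). Output: YQM

Answer: YQM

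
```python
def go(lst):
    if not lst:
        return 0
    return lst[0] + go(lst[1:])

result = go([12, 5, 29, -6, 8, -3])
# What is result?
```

12 + 5 + 29 + (-6) + 8 + (-3) + 0 = 45

Answer: 45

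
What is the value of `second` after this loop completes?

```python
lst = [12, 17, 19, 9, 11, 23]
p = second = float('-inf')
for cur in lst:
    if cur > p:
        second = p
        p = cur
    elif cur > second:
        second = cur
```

Second largest (with repeats) in [12, 17, 19, 9, 11, 23]
`second` takes the values: -inf → 12 → 17 → 19

Answer: 19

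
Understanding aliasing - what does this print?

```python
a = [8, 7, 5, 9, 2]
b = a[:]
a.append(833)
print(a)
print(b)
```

Key concept: slice [:] creates copy.
Step by step:
`a = [8, 7, 5, 9, 2]` → a = [8, 7, 5, 9, 2]
`b = a[:]` → b = [8, 7, 5, 9, 2]
`a.append(833)` → a = [8, 7, 5, 9, 2, 833]
`print(a)` → prints [8, 7, 5, 9, 2, 833]
`print(b)` → prints [8, 7, 5, 9, 2]

Answer:
[8, 7, 5, 9, 2, 833]
[8, 7, 5, 9, 2]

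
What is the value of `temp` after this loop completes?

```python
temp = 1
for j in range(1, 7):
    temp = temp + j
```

Start at 1, add 1 through 6
`temp` takes the values: 1 → 2 → 4 → 7 → 11 → 16 → 22

Answer: 22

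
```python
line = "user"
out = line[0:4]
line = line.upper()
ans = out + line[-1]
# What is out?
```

Trace:
`line = "user"` → line = 'user'
`out = line[0:4]` → out = 'user'
`line = line.upper()` → line = 'USER'
`ans = out + line[-1]` → ans = 'userR'
So out = 'user'

Answer: 'user'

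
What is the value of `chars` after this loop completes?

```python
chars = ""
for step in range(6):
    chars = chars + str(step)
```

Concatenate digits 0 to 5
`chars` takes the values: "" → "0" → "01" → "012" → "0123" → "01234" → "012345"

Answer: "012345"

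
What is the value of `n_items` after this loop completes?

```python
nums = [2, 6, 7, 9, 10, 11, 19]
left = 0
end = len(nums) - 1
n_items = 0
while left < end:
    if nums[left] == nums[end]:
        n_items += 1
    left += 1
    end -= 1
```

Count matching pairs from ends
`n_items` takes the values: 0

Answer: 0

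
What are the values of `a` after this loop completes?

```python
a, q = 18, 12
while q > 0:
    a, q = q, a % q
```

GCD of 18 and 12
`a` takes the values: 18 → 12 → 6

Answer: 6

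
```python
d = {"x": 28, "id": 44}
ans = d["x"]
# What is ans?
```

Trace:
`d = {"x": 28, "id": 44}` → d = {'x': 28, 'id': 44}
`ans = d["x"]` → ans = 28
So ans = 28

Answer: 28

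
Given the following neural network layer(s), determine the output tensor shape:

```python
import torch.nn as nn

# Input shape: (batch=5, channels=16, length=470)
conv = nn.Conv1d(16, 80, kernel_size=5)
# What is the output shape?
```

Input: (5, 16, 470) -> Output: (5, 80, 466)

Answer: (5, 80, 466)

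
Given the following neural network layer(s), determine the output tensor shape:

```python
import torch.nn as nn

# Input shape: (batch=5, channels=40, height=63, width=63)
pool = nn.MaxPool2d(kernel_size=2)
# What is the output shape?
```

Input: (5, 40, 63, 63) -> Output: (5, 40, 31, 31)

Answer: (5, 40, 31, 31)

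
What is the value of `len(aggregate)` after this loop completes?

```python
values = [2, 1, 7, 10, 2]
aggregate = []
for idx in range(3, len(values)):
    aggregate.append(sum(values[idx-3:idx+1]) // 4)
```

Number of 4-element averages
`aggregate` takes the values: [] → [5] → [5, 5]
So `len(aggregate)` = 2

Answer: 2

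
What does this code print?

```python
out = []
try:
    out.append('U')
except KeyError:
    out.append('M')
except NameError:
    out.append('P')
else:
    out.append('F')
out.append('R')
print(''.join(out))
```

Execution trace: 'U' (try body, no exception) → 'F' (else) → 'R' (after the try/except). Output: UFR

Answer: UFR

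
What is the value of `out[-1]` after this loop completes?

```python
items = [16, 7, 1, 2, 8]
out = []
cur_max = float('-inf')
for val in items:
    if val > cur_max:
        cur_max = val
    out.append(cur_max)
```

Running max ends at 16
`out` takes the values: [] → [16] → [16, 16] → [16, 16, 16] → [16, 16, 16, 16] → [16, 16, 16, 16, 16]
So `out[-1]` = 16

Answer: 16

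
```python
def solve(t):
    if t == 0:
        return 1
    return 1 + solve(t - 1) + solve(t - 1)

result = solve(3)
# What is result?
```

solve(t) = 1 + 2·solve(t-1), solve(0)=1. Closed form: (1+1)·2^3 - 1 = 15.

Answer: 15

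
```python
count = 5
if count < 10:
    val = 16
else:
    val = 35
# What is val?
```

Trace:
`count = 5` → count = 5
`if count < 10: ...` → count < 10 is True → val = 16
So val = 16

Answer: 16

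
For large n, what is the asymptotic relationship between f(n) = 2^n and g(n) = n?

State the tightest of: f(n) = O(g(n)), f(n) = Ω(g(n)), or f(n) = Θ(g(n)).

2^n vs n: f(n) = Ω(g(n)) but not O(g(n)) — 2^n grows strictly faster than n.

Answer: f(n) = Ω(g(n)) but not O(g(n)) — 2^n grows strictly faster than n.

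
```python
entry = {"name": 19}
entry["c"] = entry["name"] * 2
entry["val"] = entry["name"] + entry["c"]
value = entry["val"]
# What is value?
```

Trace:
`entry = {"name": 19}` → entry = {'name': 19}
`entry["c"] = entry["name"] * 2` → entry = {'name': 19, 'c': 38}
`entry["val"] = entry["name"] + entry["c"]` → entry = {'name': 19, 'c': 38, 'val': 57}
`value = entry["val"]` → value = 57
So value = 57

Answer: 57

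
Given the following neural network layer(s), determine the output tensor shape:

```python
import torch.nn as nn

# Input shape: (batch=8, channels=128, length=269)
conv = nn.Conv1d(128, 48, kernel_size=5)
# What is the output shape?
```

Input: (8, 128, 269) -> Output: (8, 48, 265)

Answer: (8, 48, 265)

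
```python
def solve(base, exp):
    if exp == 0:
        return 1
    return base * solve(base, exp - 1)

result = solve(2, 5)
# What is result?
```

solve(2, 5) = 2 * 2 * 2 * 2 * 2 = 32

Answer: 32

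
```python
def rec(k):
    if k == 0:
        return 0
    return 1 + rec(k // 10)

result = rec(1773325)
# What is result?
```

Count of digits of 1773325: 7

Answer: 7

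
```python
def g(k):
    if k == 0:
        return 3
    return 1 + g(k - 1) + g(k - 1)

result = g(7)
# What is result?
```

g(k) = 1 + 2·g(k-1), g(0)=3. Closed form: (3+1)·2^7 - 1 = 511.

Answer: 511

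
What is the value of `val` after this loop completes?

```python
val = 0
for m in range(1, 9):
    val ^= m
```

XOR of 1 to 8
`val` takes the values: 0 → 1 → 3 → 0 → 4 → 1 → 7 → 0 → 8

Answer: 8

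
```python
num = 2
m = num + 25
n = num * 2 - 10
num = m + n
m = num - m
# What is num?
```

Trace:
`num = 2` → num = 2
`m = num + 25` → m = 27
`n = num * 2 - 10` → n = -6
`num = m + n` → num = 21
`m = num - m` → m = -6
So num = 21

Answer: 21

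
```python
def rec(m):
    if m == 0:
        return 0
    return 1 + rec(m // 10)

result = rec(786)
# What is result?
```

Count of digits of 786: 3

Answer: 3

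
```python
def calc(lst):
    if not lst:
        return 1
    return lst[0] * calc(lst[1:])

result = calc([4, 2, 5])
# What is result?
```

Product over [4, 2, 5] = 4 * 2 * 5 = 40

Answer: 40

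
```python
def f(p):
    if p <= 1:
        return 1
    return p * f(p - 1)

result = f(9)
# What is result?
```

f(9) = 9 * 8 * 7 * 6 * 5 * 4 * 3 * 2 * 1 = 362880

Answer: 362880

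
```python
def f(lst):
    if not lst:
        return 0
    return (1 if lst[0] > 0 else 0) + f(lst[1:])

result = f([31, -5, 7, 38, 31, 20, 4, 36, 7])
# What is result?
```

Count of positive elements in [31, -5, 7, 38, 31, 20, 4, 36, 7] = 8

Answer: 8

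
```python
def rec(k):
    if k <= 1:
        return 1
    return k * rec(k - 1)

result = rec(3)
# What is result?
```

rec(3) = 3 * 2 * 1 = 6

Answer: 6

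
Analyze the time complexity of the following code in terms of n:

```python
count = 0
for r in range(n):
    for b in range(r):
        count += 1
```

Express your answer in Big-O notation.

Each loop level contributes: n × n. Multiplying the contributions gives O(n^2).

Answer: O(n^2)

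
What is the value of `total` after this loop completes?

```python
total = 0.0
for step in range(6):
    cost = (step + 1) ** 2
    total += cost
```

Sum of squared losses 1² + 2² + ... + 6²
`total` takes the values: 0.0 → 1.0 → 5.0 → 14.0 → 30.0 → 55.0 → 91.0

Answer: 91.0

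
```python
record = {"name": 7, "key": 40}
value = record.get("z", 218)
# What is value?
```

Trace:
`record = {"name": 7, "key": 40}` → record = {'name': 7, 'key': 40}
`value = record.get("z", 218)` → value = 218
So value = 218

Answer: 218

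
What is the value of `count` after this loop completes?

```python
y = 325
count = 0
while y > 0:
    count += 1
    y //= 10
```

Count digits by repeated division by 10
`count` takes the values: 0 → 1 → 2 → 3

Answer: 3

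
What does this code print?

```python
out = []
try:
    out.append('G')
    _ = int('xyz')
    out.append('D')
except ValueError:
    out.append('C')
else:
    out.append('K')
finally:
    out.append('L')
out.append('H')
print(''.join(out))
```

Execution trace: 'G' (try body) → 'C' (except ValueError) → 'L' (finally) → 'H' (after the try/except). Output: GCLH

Answer: GCLH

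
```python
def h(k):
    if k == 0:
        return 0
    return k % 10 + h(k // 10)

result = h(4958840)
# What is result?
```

Sum of digits of 4958840: 0 + 4 + 8 + 8 + 5 + 9 + 4 = 38

Answer: 38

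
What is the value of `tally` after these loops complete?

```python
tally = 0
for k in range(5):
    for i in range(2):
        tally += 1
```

5 * 2 = 10
`tally` takes the values: 0 → 1 → 2 → 3 → 4 → 5 → 6 → 7 → 8 → 9 → 10

Answer: 10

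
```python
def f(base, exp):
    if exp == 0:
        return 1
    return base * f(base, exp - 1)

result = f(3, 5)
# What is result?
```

f(3, 5) = 3 * 3 * 3 * 3 * 3 = 243

Answer: 243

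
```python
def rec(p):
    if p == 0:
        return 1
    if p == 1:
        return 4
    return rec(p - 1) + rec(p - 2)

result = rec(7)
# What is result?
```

Build up from base cases: rec(0)=1, rec(1)=4, rec(2)=5, rec(3)=9, rec(4)=14, rec(5)=23, rec(6)=37, ..., rec(7)=60

Answer: 60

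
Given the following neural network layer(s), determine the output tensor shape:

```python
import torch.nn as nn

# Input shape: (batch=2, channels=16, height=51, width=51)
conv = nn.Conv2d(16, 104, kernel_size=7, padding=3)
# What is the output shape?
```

Input: (2, 16, 51, 51) -> Output: (2, 104, 51, 51)

Answer: (2, 104, 51, 51)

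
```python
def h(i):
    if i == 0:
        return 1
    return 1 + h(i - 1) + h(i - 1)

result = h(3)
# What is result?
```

h(i) = 1 + 2·h(i-1), h(0)=1. Closed form: (1+1)·2^3 - 1 = 15.

Answer: 15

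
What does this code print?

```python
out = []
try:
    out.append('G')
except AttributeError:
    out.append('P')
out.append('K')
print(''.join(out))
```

Execution trace: 'G' (try body, no exception) → 'K' (after the try/except). Output: GK

Answer: GK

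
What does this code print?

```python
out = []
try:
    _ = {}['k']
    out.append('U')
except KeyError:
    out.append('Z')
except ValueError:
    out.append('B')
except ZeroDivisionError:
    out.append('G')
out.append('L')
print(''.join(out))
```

Execution trace: 'Z' (except KeyError) → 'L' (after the try/except). Output: ZL

Answer: ZL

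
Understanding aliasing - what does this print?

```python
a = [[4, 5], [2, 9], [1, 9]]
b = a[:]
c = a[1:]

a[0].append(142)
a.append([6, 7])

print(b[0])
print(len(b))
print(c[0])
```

Key concept: slice with nested mutation.
Step by step:
`a = [[4, 5], [2, 9], [1, 9]]` → a = [[4, 5], [2, 9], [1, 9]]
`b = a[:]` → b = [[4, 5], [2, 9], [1, 9]]
`c = a[1:]` → c = [[2, 9], [1, 9]]
`a[0].append(142)` → a = [[4, 5, 142], [2, 9], [1, 9]]; b = [[4, 5, 142], [2, 9], [1, 9]]
`a.append([6, 7])` → a = [[4, 5, 142], [2, 9], [1, 9], [6, 7]]
`print(b[0])` → prints [4, 5, 142]
`print(len(b))` → prints 3
`print(c[0])` → prints [2, 9]

Answer:
[4, 5, 142]
3
[2, 9]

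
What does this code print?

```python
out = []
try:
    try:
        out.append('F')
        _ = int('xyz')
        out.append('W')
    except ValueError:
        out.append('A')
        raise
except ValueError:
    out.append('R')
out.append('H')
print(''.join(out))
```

Execution trace: 'F' (inner try body) → 'A' (inner except ValueError) → 'R' (outer except ValueError) → 'H' (after the try/except). Output: FARH

Answer: FARH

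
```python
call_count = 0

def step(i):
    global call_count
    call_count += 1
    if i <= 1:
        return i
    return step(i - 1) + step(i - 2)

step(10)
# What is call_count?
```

Calls(i) = 1 + Calls(i-1) + Calls(i-2); Calls(0)=Calls(1)=1. For i=10 this gives 177.

Answer: 177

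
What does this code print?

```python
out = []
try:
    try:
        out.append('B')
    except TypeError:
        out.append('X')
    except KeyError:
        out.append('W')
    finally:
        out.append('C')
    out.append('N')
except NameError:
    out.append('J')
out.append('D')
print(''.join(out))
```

Execution trace: 'B' (inner try body, no exception) → 'C' (inner finally) → 'N' (try body, no exception) → 'D' (after the try/except). Output: BCND

Answer: BCND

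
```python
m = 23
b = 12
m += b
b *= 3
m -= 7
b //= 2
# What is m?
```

Trace:
`m = 23` → m = 23
`b = 12` → b = 12
`m += b` → m = 35
`b *= 3` → b = 36
`m -= 7` → m = 28
`b //= 2` → b = 18
So m = 28

Answer: 28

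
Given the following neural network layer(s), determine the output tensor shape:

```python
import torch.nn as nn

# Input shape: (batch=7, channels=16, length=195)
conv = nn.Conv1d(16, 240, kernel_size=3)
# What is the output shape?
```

Input: (7, 16, 195) -> Output: (7, 240, 193)

Answer: (7, 240, 193)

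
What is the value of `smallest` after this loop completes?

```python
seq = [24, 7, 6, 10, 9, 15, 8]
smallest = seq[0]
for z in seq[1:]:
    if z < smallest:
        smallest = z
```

Minimum of [24, 7, 6, 10, 9, 15, 8]
`smallest` takes the values: 24 → 7 → 6

Answer: 6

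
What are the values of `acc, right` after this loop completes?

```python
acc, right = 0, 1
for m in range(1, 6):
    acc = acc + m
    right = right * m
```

Sum and factorial of 1 to 5
`acc, right` takes the values: (0, 1) → (1, 1) → (3, 1) → (3, 2) → (6, 2) → (6, 6) → (10, 6) → (10, 24) → (15, 24) → (15, 120)

Answer: 15, 120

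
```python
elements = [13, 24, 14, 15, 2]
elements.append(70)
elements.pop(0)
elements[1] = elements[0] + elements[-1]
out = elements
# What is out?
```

Trace:
`elements = [13, 24, 14, 15, 2]` → elements = [13, 24, 14, 15, 2]
`elements.append(70)` → elements = [13, 24, 14, 15, 2, 70]
`elements.pop(0)` → elements = [24, 14, 15, 2, 70]
`elements[1] = elements[0] + elements[-1]` → elements = [24, 94, 15, 2, 70]
`out = elements` → out = [24, 94, 15, 2, 70]
So out = [24, 94, 15, 2, 70]

Answer: [24, 94, 15, 2, 70]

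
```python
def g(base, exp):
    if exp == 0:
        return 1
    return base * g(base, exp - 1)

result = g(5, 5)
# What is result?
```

g(5, 5) = 5 * 5 * 5 * 5 * 5 = 3125

Answer: 3125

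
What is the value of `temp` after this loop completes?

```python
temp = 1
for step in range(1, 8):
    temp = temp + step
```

Start at 1, add 1 through 7
`temp` takes the values: 1 → 2 → 4 → 7 → 11 → 16 → 22 → 29

Answer: 29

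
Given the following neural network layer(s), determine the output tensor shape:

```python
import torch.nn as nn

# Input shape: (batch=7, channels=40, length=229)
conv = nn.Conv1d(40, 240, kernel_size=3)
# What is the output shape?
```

Input: (7, 40, 229) -> Output: (7, 240, 227)

Answer: (7, 240, 227)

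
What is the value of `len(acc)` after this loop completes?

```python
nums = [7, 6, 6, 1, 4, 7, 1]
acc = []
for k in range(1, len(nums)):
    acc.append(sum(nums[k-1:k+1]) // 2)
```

Number of 2-element averages
`acc` takes the values: [] → [6] → [6, 6] → [6, 6, 3] → [6, 6, 3, 2] → [6, 6, 3, 2, 5] → [6, 6, 3, 2, 5, 4]
So `len(acc)` = 6

Answer: 6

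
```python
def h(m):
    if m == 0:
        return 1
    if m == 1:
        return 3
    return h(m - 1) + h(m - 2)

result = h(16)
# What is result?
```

Build up from base cases: h(0)=1, h(1)=3, h(2)=4, h(3)=7, h(4)=11, h(5)=18, h(6)=29, ..., h(16)=3571

Answer: 3571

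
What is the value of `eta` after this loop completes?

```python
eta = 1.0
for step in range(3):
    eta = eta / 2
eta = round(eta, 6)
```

Halving LR 3 times: 1 / 2^3
`eta` takes the values: 1.0 → 0.5 → 0.25 → 0.125

Answer: 0.125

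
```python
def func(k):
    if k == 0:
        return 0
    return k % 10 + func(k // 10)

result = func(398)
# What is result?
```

Sum of digits of 398: 8 + 9 + 3 = 20

Answer: 20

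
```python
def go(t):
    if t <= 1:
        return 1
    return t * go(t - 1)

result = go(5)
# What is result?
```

go(5) = 5 * 4 * 3 * 2 * 1 = 120

Answer: 120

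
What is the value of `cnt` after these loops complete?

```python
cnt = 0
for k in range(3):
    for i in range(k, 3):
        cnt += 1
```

Upper triangle: 3 + 2 + ... + 1
`cnt` takes the values: 0 → 1 → 2 → 3 → 4 → 5 → 6

Answer: 6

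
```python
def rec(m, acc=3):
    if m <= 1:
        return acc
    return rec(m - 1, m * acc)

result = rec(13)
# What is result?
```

Accumulator trace (n, acc): (13, 3) -> (12, 39) -> (11, 468) -> (10, 5148) -> (9, 51480) -> (8, 463320) -> (7, 3706560) -> (6, 25945920) -> (5, 155675520) -> (4, 778377600) -> (3, 3113510400) -> (2, 9340531200) -> (1, 18681062400) -> return 18681062400

Answer: 18681062400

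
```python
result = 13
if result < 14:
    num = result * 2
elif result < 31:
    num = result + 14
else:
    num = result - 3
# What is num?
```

Trace:
`result = 13` → result = 13
`if result < 14: ...` → result < 14 is True → num = 26
So num = 26

Answer: 26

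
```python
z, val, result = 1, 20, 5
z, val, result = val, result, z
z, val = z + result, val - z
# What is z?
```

Trace:
`z, val, result = 1, 20, 5` → z = 1; val = 20; result = 5
`z, val, result = val, result, z` → z = 20; val = 5; result = 1
`z, val = z + result, val - z` → z = 21; val = -15
So z = 21

Answer: 21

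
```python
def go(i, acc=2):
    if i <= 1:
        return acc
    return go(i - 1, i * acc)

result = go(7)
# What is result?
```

Accumulator trace (n, acc): (7, 2) -> (6, 14) -> (5, 84) -> (4, 420) -> (3, 1680) -> (2, 5040) -> (1, 10080) -> return 10080

Answer: 10080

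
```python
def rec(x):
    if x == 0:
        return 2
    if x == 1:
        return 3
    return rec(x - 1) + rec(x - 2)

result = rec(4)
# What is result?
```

Build up from base cases: rec(0)=2, rec(1)=3, rec(2)=5, rec(3)=8, rec(4)=13

Answer: 13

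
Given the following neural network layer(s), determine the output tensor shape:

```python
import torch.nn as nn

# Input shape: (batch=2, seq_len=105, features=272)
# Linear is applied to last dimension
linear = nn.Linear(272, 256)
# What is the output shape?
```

Input: (2, 105, 272) -> Output: (2, 105, 256)

Answer: (2, 105, 256)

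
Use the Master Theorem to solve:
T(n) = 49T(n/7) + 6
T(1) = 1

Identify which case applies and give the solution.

a=49, b=7, f(n)=6. log_7(49) = 2. Since c=0 < 2, Case 1 applies: T(n) = Θ(n^log_b(a)) = O(n^2).

Answer: O(n^2) - Case 1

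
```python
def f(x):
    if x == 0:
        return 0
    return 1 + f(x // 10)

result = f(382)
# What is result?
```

Count of digits of 382: 3

Answer: 3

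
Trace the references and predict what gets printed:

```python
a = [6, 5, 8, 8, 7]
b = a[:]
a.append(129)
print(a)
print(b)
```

Key concept: slice [:] creates copy.
Step by step:
`a = [6, 5, 8, 8, 7]` → a = [6, 5, 8, 8, 7]
`b = a[:]` → b = [6, 5, 8, 8, 7]
`a.append(129)` → a = [6, 5, 8, 8, 7, 129]
`print(a)` → prints [6, 5, 8, 8, 7, 129]
`print(b)` → prints [6, 5, 8, 8, 7]

Answer:
[6, 5, 8, 8, 7, 129]
[6, 5, 8, 8, 7]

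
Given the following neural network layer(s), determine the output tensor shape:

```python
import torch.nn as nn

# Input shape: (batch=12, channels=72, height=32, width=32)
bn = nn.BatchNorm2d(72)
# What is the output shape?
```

Input: (12, 72, 32, 32) -> Output: (12, 72, 32, 32)

Answer: (12, 72, 32, 32)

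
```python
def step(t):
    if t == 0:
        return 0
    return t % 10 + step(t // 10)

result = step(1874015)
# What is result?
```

Sum of digits of 1874015: 5 + 1 + 0 + 4 + 7 + 8 + 1 = 26

Answer: 26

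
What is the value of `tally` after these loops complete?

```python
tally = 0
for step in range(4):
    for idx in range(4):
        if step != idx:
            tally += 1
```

4² - 4 (exclude diagonal)
`tally` takes the values: 0 → 1 → 2 → 3 → 4 → 5 → 6 → 7 → 8 → 9 → 10 → 11 → 12

Answer: 12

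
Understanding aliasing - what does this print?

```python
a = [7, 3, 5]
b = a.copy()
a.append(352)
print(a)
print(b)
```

Key concept: list.copy() creates independent copy.
Step by step:
`a = [7, 3, 5]` → a = [7, 3, 5]
`b = a.copy()` → b = [7, 3, 5]
`a.append(352)` → a = [7, 3, 5, 352]
`print(a)` → prints [7, 3, 5, 352]
`print(b)` → prints [7, 3, 5]

Answer:
[7, 3, 5, 352]
[7, 3, 5]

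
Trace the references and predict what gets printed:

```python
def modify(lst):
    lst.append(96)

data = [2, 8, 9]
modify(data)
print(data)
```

Key concept: function modifies passed list.
Step by step:
`data = [2, 8, 9]` → data = [2, 8, 9]
`modify(data)` → data = [2, 8, 9, 96]
`print(data)` → prints [2, 8, 9, 96]

Answer: [2, 8, 9, 96]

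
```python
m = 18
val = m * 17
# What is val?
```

Trace:
`m = 18` → m = 18
`val = m * 17` → val = 306
So val = 306

Answer: 306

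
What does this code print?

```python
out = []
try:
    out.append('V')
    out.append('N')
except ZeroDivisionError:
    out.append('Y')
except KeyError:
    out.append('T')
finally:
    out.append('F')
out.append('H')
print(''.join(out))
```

Execution trace: 'V' (try body) → 'N' (try body, no exception) → 'F' (finally) → 'H' (after the try/except). Output: VNFH

Answer: VNFH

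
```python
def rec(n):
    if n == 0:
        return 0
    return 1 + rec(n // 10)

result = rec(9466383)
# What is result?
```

Count of digits of 9466383: 7

Answer: 7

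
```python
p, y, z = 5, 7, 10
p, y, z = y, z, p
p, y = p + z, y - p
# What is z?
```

Trace:
`p, y, z = 5, 7, 10` → p = 5; y = 7; z = 10
`p, y, z = y, z, p` → p = 7; y = 10; z = 5
`p, y = p + z, y - p` → p = 12; y = 3
So z = 5

Answer: 5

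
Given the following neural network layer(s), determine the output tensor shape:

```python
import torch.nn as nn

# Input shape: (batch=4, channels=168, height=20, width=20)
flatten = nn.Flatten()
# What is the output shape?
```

Input: (4, 168, 20, 20) -> Output: (4, 67200)

Answer: (4, 67200)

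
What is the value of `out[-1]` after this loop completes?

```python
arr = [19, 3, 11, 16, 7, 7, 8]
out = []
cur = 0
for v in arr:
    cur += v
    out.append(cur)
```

Cumulative sum ends at 71
`out` takes the values: [] → [19] → [19, 22] → [19, 22, 33] → [19, 22, 33, 49] → [19, 22, 33, 49, 56] → [19, 22, 33, 49, 56, 63] → [19, 22, 33, 49, 56, 63, 71]
So `out[-1]` = 71

Answer: 71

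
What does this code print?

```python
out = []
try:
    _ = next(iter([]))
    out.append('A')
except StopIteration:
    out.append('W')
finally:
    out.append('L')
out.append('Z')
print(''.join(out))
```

Execution trace: 'W' (except StopIteration) → 'L' (finally) → 'Z' (after the try/except). Output: WLZ

Answer: WLZ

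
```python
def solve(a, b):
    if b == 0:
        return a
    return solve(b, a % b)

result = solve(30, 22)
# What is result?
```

solve(30, 22) -> solve(22, 8) -> solve(8, 6) -> solve(6, 2) -> solve(2, 0) -> 2

Answer: 2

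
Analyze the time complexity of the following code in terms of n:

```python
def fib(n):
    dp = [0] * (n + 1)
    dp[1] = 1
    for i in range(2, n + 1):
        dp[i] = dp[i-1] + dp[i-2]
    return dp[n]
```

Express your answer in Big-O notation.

This is Dynamic programming Fibonacci. Time complexity: O(n).

Answer: O(n)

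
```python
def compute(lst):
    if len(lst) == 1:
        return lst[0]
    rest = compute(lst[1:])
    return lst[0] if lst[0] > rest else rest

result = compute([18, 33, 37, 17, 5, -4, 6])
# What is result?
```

Recursive max over [18, 33, 37, 17, 5, -4, 6] = 37

Answer: 37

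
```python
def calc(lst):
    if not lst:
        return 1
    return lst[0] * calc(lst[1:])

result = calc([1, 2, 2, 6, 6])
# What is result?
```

Product over [1, 2, 2, 6, 6] = 1 * 2 * 2 * 6 * 6 = 144

Answer: 144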